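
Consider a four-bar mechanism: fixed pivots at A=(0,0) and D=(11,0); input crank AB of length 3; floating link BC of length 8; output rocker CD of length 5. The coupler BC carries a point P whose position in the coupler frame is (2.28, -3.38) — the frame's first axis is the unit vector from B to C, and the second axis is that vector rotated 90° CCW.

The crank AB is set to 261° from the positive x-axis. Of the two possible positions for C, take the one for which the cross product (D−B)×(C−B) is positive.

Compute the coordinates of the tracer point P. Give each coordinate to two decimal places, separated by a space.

A=(0,0), D=(11.00,0)
B = A + 3.00·(cos261°, sin261°) = (-0.4693, -2.9631)
|BD| = 11.8459
circle(B,8.00) ∩ circle(D,5.00): a=7.5691, h=2.5902
  candidates: C₊=(6.2113,1.4381) cross=30.683; C₋=(7.5071,-3.5776) cross=-30.683
  mode + wants cross > 0 → take C=(6.2113,1.4381) (cross=30.683)
ex = (C−B)/|BC| = (0.8351,0.5501); ey = (-0.5501,0.8351)
P = B + 2.28·ex + -3.38·ey = (3.2941,-4.5313)

3.29 -4.53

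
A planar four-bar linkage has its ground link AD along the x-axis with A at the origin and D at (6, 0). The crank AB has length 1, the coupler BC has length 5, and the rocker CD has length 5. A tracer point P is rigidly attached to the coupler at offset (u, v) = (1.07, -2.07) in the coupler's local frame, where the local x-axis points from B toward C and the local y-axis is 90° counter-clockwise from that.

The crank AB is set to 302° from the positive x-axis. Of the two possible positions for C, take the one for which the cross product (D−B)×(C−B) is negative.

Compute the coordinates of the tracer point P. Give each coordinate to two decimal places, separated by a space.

A=(0,0), D=(6.00,0)
B = A + 1.00·(cos302°, sin302°) = (0.5299, -0.8480)
|BD| = 5.5354
circle(B,5.00) ∩ circle(D,5.00): a=2.7677, h=4.1641
  candidates: C₊=(2.6270,3.6909) cross=23.050; C₋=(3.9029,-4.5390) cross=-23.050
  mode - wants cross < 0 → take C=(3.9029,-4.5390) (cross=-23.050)
ex = (C−B)/|BC| = (0.6746,-0.7382); ey = (0.7382,0.6746)
P = B + 1.07·ex + -2.07·ey = (-0.2763,-3.0343)

-0.28 -3.03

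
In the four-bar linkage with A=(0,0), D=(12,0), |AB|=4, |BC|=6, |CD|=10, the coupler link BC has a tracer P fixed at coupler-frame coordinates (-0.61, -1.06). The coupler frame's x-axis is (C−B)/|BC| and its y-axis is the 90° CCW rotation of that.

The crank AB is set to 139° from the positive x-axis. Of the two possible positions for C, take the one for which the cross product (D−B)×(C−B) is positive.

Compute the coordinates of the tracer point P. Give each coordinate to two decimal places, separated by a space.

A=(0,0), D=(12.00,0)
B = A + 4.00·(cos139°, sin139°) = (-3.0188, 2.6242)
|BD| = 15.2464
circle(B,6.00) ∩ circle(D,10.00): a=5.5243, h=2.3413
  candidates: C₊=(2.8260,3.9798) cross=35.697; C₋=(2.0201,-0.6330) cross=-35.697
  mode + wants cross > 0 → take C=(2.8260,3.9798) (cross=35.697)
ex = (C−B)/|BC| = (0.9741,0.2259); ey = (-0.2259,0.9741)
P = B + -0.61·ex + -1.06·ey = (-3.3736,1.4538)

-3.37 1.45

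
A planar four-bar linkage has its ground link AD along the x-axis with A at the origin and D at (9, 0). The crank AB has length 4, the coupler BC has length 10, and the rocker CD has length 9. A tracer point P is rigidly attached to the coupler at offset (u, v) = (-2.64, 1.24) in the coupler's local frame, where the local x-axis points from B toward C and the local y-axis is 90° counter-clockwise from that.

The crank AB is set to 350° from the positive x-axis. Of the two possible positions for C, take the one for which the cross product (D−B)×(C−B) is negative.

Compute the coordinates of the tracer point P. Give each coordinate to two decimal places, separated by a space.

A=(0,0), D=(9.00,0)
B = A + 4.00·(cos350°, sin350°) = (3.9392, -0.6946)
|BD| = 5.1082
circle(B,10.00) ∩ circle(D,9.00): a=4.4139, h=8.9732
  candidates: C₊=(7.0920,8.7954) cross=45.837; C₋=(9.5322,-8.9842) cross=-45.837
  mode - wants cross < 0 → take C=(9.5322,-8.9842) (cross=-45.837)
ex = (C−B)/|BC| = (0.5593,-0.8290); ey = (0.8290,0.5593)
P = B + -2.64·ex + 1.24·ey = (3.4906,2.1874)

3.49 2.19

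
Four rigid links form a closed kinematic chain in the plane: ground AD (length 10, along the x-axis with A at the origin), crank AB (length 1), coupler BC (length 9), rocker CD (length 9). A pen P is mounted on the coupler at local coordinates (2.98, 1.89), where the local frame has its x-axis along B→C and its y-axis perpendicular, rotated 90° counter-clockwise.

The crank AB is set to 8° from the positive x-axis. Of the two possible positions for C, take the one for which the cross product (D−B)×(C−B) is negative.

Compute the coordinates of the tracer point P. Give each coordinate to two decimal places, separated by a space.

4.09 -1.54

A=(0,0), D=(10.00,0)
B = A + 1.00·(cos8°, sin8°) = (0.9903, 0.1392)
|BD| = 9.0108
circle(B,9.00) ∩ circle(D,9.00): a=4.5054, h=7.7911
  candidates: C₊=(5.6155,7.8598) cross=70.204; C₋=(5.3748,-7.7206) cross=-70.204
  mode - wants cross < 0 → take C=(5.3748,-7.7206) (cross=-70.204)
ex = (C−B)/|BC| = (0.4872,-0.8733); ey = (0.8733,0.4872)
P = B + 2.98·ex + 1.89·ey = (4.0926,-1.5425)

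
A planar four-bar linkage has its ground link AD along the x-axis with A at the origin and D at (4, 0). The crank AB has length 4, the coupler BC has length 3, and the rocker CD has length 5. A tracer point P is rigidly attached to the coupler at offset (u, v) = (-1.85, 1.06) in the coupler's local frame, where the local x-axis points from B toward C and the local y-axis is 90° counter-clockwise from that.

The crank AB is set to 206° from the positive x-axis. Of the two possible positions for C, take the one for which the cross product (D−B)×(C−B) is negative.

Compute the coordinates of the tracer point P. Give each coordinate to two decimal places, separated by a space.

-5.37 -0.57

A=(0,0), D=(4.00,0)
B = A + 4.00·(cos206°, sin206°) = (-3.5952, -1.7535)
|BD| = 7.7950
circle(B,3.00) ∩ circle(D,5.00): a=2.8712, h=0.8697
  candidates: C₊=(-0.9932,-0.2602) cross=6.779; C₋=(-0.6020,-1.9550) cross=-6.779
  mode - wants cross < 0 → take C=(-0.6020,-1.9550) (cross=-6.779)
ex = (C−B)/|BC| = (0.9977,-0.0672); ey = (0.0672,0.9977)
P = B + -1.85·ex + 1.06·ey = (-5.3698,-0.5716)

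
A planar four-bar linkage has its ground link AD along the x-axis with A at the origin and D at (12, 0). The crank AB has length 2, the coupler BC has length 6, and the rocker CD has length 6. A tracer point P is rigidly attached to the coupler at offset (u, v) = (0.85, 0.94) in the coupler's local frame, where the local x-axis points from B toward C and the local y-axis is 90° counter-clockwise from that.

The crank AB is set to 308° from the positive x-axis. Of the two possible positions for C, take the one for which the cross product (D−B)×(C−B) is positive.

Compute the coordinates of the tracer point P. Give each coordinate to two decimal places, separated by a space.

1.43 -0.32

A=(0,0), D=(12.00,0)
B = A + 2.00·(cos308°, sin308°) = (1.2313, -1.5760)
|BD| = 10.8834
circle(B,6.00) ∩ circle(D,6.00): a=5.4417, h=2.5274
  candidates: C₊=(6.2497,1.7128) cross=27.507; C₋=(6.9817,-3.2888) cross=-27.507
  mode + wants cross > 0 → take C=(6.2497,1.7128) (cross=27.507)
ex = (C−B)/|BC| = (0.8364,0.5481); ey = (-0.5481,0.8364)
P = B + 0.85·ex + 0.94·ey = (1.4270,-0.3239)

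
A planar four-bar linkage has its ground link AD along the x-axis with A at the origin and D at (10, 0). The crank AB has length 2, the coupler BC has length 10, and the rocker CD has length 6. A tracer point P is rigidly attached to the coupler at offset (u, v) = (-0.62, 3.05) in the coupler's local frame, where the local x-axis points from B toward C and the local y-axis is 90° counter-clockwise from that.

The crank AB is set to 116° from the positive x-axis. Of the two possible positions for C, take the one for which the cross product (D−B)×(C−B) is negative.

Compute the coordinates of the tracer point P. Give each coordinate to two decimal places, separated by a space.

A=(0,0), D=(10.00,0)
B = A + 2.00·(cos116°, sin116°) = (-0.8767, 1.7976)
|BD| = 11.0243
circle(B,10.00) ∩ circle(D,6.00): a=8.4148, h=5.4028
  candidates: C₊=(8.3064,5.7560) cross=59.562; C₋=(6.5445,-4.9050) cross=-59.562
  mode - wants cross < 0 → take C=(6.5445,-4.9050) (cross=-59.562)
ex = (C−B)/|BC| = (0.7421,-0.6703); ey = (0.6703,0.7421)
P = B + -0.62·ex + 3.05·ey = (0.7074,4.4766)

0.71 4.48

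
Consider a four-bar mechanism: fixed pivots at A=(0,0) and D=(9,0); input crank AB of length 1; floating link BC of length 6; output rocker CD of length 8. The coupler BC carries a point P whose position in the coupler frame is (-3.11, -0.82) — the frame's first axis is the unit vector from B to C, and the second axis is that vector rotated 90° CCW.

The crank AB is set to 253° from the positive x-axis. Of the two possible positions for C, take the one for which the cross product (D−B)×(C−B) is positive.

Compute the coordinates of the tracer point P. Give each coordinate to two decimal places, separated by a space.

-0.92 -4.11

A=(0,0), D=(9.00,0)
B = A + 1.00·(cos253°, sin253°) = (-0.2924, -0.9563)
|BD| = 9.3415
circle(B,6.00) ∩ circle(D,8.00): a=3.1720, h=5.0930
  candidates: C₊=(2.3416,4.4346) cross=47.576; C₋=(3.3844,-5.6978) cross=-47.576
  mode + wants cross > 0 → take C=(2.3416,4.4346) (cross=47.576)
ex = (C−B)/|BC| = (0.4390,0.8985); ey = (-0.8985,0.4390)
P = B + -3.11·ex + -0.82·ey = (-0.9209,-4.1106)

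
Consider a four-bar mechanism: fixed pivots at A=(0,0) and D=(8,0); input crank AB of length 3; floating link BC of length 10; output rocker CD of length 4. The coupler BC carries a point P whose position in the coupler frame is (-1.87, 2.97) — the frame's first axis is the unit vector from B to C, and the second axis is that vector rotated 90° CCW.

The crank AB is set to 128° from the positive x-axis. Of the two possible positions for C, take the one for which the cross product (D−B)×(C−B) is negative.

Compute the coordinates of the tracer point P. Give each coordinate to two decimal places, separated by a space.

A=(0,0), D=(8.00,0)
B = A + 3.00·(cos128°, sin128°) = (-1.8470, 2.3640)
|BD| = 10.1268
circle(B,10.00) ∩ circle(D,4.00): a=9.2108, h=3.8937
  candidates: C₊=(8.0183,4.0000) cross=39.431; C₋=(6.2004,-3.5723) cross=-39.431
  mode - wants cross < 0 → take C=(6.2004,-3.5723) (cross=-39.431)
ex = (C−B)/|BC| = (0.8047,-0.5936); ey = (0.5936,0.8047)
P = B + -1.87·ex + 2.97·ey = (-1.5887,5.8642)

-1.59 5.86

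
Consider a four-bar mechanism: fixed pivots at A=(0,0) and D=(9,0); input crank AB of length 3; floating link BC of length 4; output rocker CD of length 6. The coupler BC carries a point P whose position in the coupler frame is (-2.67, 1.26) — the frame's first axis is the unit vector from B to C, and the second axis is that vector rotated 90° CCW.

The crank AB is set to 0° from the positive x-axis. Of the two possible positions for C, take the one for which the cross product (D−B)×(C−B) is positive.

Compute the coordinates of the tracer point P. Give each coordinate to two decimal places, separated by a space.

0.92 -2.10

A=(0,0), D=(9.00,0)
B = A + 3.00·(cos0°, sin0°) = (3.0000, 0.0000)
|BD| = 6.0000
circle(B,4.00) ∩ circle(D,6.00): a=1.3333, h=3.7712
  candidates: C₊=(4.3333,3.7712) cross=22.627; C₋=(4.3333,-3.7712) cross=-22.627
  mode + wants cross > 0 → take C=(4.3333,3.7712) (cross=22.627)
ex = (C−B)/|BC| = (0.3333,0.9428); ey = (-0.9428,0.3333)
P = B + -2.67·ex + 1.26·ey = (0.9221,-2.0973)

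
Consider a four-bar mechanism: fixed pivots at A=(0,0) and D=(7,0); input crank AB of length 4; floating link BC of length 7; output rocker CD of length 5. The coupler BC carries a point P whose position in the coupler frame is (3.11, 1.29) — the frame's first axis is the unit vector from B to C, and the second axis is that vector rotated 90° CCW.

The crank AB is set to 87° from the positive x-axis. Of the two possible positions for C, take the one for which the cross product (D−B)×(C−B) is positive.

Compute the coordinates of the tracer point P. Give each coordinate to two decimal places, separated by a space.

A=(0,0), D=(7.00,0)
B = A + 4.00·(cos87°, sin87°) = (0.2093, 3.9945)
|BD| = 7.8784
circle(B,7.00) ∩ circle(D,5.00): a=5.4624, h=4.3775
  candidates: C₊=(7.1370,4.9981) cross=34.488; C₋=(2.6980,-2.5481) cross=-34.488
  mode + wants cross > 0 → take C=(7.1370,4.9981) (cross=34.488)
ex = (C−B)/|BC| = (0.9897,0.1434); ey = (-0.1434,0.9897)
P = B + 3.11·ex + 1.29·ey = (3.1023,5.7171)

3.10 5.72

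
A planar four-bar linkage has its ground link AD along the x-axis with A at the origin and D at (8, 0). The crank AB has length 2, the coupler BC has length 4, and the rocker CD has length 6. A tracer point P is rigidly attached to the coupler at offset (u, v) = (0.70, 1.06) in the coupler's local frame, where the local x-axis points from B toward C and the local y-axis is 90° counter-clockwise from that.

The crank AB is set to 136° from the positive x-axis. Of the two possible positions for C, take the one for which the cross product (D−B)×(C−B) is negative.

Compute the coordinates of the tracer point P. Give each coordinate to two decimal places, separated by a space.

A=(0,0), D=(8.00,0)
B = A + 2.00·(cos136°, sin136°) = (-1.4387, 1.3893)
|BD| = 9.5404
circle(B,4.00) ∩ circle(D,6.00): a=3.7220, h=1.4651
  candidates: C₊=(2.4570,2.2968) cross=13.978; C₋=(2.0303,-0.6022) cross=-13.978
  mode - wants cross < 0 → take C=(2.0303,-0.6022) (cross=-13.978)
ex = (C−B)/|BC| = (0.8672,-0.4979); ey = (0.4979,0.8672)
P = B + 0.70·ex + 1.06·ey = (-0.3039,1.9601)

-0.30 1.96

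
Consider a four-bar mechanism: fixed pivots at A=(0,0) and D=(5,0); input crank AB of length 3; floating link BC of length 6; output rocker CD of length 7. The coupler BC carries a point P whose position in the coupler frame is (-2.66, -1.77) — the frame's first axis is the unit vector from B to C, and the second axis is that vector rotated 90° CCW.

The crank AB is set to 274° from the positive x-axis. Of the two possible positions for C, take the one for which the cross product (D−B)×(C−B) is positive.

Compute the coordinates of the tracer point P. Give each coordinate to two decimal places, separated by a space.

2.64 -5.07

A=(0,0), D=(5.00,0)
B = A + 3.00·(cos274°, sin274°) = (0.2093, -2.9927)
|BD| = 5.6487
circle(B,6.00) ∩ circle(D,7.00): a=1.6736, h=5.7619
  candidates: C₊=(-1.4240,2.7807) cross=32.547; C₋=(4.6814,-6.9927) cross=-32.547
  mode + wants cross > 0 → take C=(-1.4240,2.7807) (cross=32.547)
ex = (C−B)/|BC| = (-0.2722,0.9622); ey = (-0.9622,-0.2722)
P = B + -2.66·ex + -1.77·ey = (2.6365,-5.0704)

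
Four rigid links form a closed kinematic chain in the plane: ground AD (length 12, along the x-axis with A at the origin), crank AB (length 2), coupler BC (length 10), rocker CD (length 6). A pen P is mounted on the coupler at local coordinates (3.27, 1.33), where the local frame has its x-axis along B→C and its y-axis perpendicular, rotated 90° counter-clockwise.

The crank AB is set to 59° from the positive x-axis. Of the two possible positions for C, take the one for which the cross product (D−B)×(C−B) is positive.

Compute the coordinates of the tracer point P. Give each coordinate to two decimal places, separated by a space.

A=(0,0), D=(12.00,0)
B = A + 2.00·(cos59°, sin59°) = (1.0301, 1.7143)
|BD| = 11.1031
circle(B,10.00) ∩ circle(D,6.00): a=8.4336, h=5.3735
  candidates: C₊=(10.1922,5.7212) cross=59.662; C₋=(8.5329,-4.8969) cross=-59.662
  mode + wants cross > 0 → take C=(10.1922,5.7212) (cross=59.662)
ex = (C−B)/|BC| = (0.9162,0.4007); ey = (-0.4007,0.9162)
P = B + 3.27·ex + 1.33·ey = (3.4932,4.2431)

3.49 4.24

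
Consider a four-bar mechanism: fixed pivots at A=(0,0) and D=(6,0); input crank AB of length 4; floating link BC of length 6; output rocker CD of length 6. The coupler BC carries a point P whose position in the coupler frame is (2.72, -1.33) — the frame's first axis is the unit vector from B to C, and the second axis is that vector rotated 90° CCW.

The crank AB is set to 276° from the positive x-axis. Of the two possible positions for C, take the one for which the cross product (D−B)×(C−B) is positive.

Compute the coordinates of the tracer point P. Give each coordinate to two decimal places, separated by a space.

A=(0,0), D=(6.00,0)
B = A + 4.00·(cos276°, sin276°) = (0.4181, -3.9781)
|BD| = 6.8544
circle(B,6.00) ∩ circle(D,6.00): a=3.4272, h=4.9249
  candidates: C₊=(0.3508,2.0215) cross=33.757; C₋=(6.0673,-5.9996) cross=-33.757
  mode + wants cross > 0 → take C=(0.3508,2.0215) (cross=33.757)
ex = (C−B)/|BC| = (-0.0112,0.9999); ey = (-0.9999,-0.0112)
P = B + 2.72·ex + -1.33·ey = (1.7175,-1.2433)

1.72 -1.24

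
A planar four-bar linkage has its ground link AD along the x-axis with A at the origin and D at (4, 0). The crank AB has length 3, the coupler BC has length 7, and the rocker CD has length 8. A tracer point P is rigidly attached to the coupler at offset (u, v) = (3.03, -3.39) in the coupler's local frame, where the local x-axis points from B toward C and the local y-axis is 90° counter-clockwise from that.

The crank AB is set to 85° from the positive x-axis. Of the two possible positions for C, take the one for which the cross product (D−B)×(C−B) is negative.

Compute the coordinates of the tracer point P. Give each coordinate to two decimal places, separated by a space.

-4.22 2.20

A=(0,0), D=(4.00,0)
B = A + 3.00·(cos85°, sin85°) = (0.2615, 2.9886)
|BD| = 4.7863
circle(B,7.00) ∩ circle(D,8.00): a=0.8261, h=6.9511
  candidates: C₊=(5.2471,7.9022) cross=33.270; C₋=(-3.4336,-2.9567) cross=-33.270
  mode - wants cross < 0 → take C=(-3.4336,-2.9567) (cross=-33.270)
ex = (C−B)/|BC| = (-0.5279,-0.8493); ey = (0.8493,-0.5279)
P = B + 3.03·ex + -3.39·ey = (-4.2172,2.2046)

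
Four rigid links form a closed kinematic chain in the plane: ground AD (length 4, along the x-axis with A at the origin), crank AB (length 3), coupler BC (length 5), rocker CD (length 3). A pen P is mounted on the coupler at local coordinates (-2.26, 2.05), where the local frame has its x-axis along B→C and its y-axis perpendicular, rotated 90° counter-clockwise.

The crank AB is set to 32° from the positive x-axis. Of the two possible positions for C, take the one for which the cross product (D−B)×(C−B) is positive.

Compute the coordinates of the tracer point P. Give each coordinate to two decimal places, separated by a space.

A=(0,0), D=(4.00,0)
B = A + 3.00·(cos32°, sin32°) = (2.5441, 1.5898)
|BD| = 2.1557
circle(B,5.00) ∩ circle(D,3.00): a=4.7890, h=1.4372
  candidates: C₊=(6.8384,-0.9714) cross=3.098; C₋=(4.7186,-2.9127) cross=-3.098
  mode + wants cross > 0 → take C=(6.8384,-0.9714) (cross=3.098)
ex = (C−B)/|BC| = (0.8588,-0.5122); ey = (0.5122,0.8588)
P = B + -2.26·ex + 2.05·ey = (1.6532,4.5080)

1.65 4.51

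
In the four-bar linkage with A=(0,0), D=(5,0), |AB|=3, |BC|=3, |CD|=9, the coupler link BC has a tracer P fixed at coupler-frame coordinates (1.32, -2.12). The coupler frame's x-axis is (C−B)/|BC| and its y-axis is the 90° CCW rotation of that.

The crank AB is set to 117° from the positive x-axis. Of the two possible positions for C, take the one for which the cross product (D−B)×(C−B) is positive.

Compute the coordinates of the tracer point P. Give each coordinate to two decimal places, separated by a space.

0.40 4.44

A=(0,0), D=(5.00,0)
B = A + 3.00·(cos117°, sin117°) = (-1.3620, 2.6730)
|BD| = 6.9007
circle(B,3.00) ∩ circle(D,9.00): a=-1.7665, h=2.4248
  candidates: C₊=(-2.0513,5.5927) cross=16.733; C₋=(-3.9298,1.1218) cross=-16.733
  mode + wants cross > 0 → take C=(-2.0513,5.5927) (cross=16.733)
ex = (C−B)/|BC| = (-0.2298,0.9732); ey = (-0.9732,-0.2298)
P = B + 1.32·ex + -2.12·ey = (0.3980,4.4448)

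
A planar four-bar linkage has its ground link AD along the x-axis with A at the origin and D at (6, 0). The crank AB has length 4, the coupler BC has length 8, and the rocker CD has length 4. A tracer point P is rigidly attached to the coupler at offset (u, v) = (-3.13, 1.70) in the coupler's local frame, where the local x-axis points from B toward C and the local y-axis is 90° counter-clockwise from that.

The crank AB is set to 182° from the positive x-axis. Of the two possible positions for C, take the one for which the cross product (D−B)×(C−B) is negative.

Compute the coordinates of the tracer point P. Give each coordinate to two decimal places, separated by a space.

-6.28 2.59

A=(0,0), D=(6.00,0)
B = A + 4.00·(cos182°, sin182°) = (-3.9976, -0.1396)
|BD| = 9.9985
circle(B,8.00) ∩ circle(D,4.00): a=7.3996, h=3.0407
  candidates: C₊=(3.3589,3.0041) cross=30.402; C₋=(3.4438,-3.0767) cross=-30.402
  mode - wants cross < 0 → take C=(3.4438,-3.0767) (cross=-30.402)
ex = (C−B)/|BC| = (0.9302,-0.3671); ey = (0.3671,0.9302)
P = B + -3.13·ex + 1.70·ey = (-6.2849,2.5908)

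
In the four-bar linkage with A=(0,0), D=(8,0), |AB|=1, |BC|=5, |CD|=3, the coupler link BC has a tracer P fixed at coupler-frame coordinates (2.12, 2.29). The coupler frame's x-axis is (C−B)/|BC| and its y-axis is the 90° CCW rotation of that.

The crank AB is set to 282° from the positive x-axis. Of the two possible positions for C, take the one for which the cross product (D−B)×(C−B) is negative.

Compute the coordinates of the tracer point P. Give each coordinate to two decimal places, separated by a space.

2.38 1.26

A=(0,0), D=(8.00,0)
B = A + 1.00·(cos282°, sin282°) = (0.2079, -0.9781)
|BD| = 7.8532
circle(B,5.00) ∩ circle(D,3.00): a=4.9453, h=0.7375
  candidates: C₊=(5.0229,0.3696) cross=5.792; C₋=(5.2066,-1.0940) cross=-5.792
  mode - wants cross < 0 → take C=(5.2066,-1.0940) (cross=-5.792)
ex = (C−B)/|BC| = (0.9997,-0.0232); ey = (0.0232,0.9997)
P = B + 2.12·ex + 2.29·ey = (2.3804,1.2621)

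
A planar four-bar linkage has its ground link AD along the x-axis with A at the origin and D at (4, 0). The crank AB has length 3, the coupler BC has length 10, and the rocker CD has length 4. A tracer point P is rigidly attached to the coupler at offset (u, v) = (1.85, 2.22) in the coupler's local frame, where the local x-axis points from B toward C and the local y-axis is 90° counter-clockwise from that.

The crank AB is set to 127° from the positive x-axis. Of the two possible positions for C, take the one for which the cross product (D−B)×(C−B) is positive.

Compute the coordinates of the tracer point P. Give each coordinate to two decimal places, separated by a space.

A=(0,0), D=(4.00,0)
B = A + 3.00·(cos127°, sin127°) = (-1.8054, 2.3959)
|BD| = 6.2804
circle(B,10.00) ∩ circle(D,4.00): a=9.8277, h=1.8485
  candidates: C₊=(7.9842,0.3555) cross=11.609; C₋=(6.5738,-3.0619) cross=-11.609
  mode + wants cross > 0 → take C=(7.9842,0.3555) (cross=11.609)
ex = (C−B)/|BC| = (0.9790,-0.2040); ey = (0.2040,0.9790)
P = B + 1.85·ex + 2.22·ey = (0.4586,4.1917)

0.46 4.19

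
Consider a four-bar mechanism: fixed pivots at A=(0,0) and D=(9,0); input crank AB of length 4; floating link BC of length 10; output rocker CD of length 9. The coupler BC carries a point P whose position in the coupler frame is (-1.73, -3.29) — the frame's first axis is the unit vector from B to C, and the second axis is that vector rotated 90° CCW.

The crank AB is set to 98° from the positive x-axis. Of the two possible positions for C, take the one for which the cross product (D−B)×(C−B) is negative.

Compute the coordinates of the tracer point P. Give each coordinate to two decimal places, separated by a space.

A=(0,0), D=(9.00,0)
B = A + 4.00·(cos98°, sin98°) = (-0.5567, 3.9611)
|BD| = 10.3451
circle(B,10.00) ∩ circle(D,9.00): a=6.0908, h=7.9311
  candidates: C₊=(8.1067,8.9556) cross=82.047; C₋=(2.0332,-5.6977) cross=-82.047
  mode - wants cross < 0 → take C=(2.0332,-5.6977) (cross=-82.047)
ex = (C−B)/|BC| = (0.2590,-0.9659); ey = (0.9659,0.2590)
P = B + -1.73·ex + -3.29·ey = (-4.1825,4.7800)

-4.18 4.78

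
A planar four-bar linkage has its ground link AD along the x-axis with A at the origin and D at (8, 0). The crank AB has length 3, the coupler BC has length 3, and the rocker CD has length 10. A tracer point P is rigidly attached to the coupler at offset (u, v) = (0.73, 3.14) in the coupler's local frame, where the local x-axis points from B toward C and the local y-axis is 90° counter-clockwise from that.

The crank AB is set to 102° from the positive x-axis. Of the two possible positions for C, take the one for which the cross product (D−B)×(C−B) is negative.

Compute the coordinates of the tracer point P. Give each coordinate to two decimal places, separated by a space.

1.83 0.85

A=(0,0), D=(8.00,0)
B = A + 3.00·(cos102°, sin102°) = (-0.6237, 2.9344)
|BD| = 9.1093
circle(B,3.00) ∩ circle(D,10.00): a=-0.4402, h=2.9675
  candidates: C₊=(-0.0845,5.8856) cross=27.032; C₋=(-1.9964,0.2669) cross=-27.032
  mode - wants cross < 0 → take C=(-1.9964,0.2669) (cross=-27.032)
ex = (C−B)/|BC| = (-0.4576,-0.8892); ey = (0.8892,-0.4576)
P = B + 0.73·ex + 3.14·ey = (1.8343,0.8486)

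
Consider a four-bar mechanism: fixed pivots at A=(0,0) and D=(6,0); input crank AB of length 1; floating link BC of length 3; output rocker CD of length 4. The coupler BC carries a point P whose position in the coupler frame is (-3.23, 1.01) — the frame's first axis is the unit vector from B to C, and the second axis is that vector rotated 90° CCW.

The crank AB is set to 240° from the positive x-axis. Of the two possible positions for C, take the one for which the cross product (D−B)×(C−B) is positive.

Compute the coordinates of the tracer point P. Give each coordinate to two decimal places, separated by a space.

-3.78 -1.69

A=(0,0), D=(6.00,0)
B = A + 1.00·(cos240°, sin240°) = (-0.5000, -0.8660)
|BD| = 6.5574
circle(B,3.00) ∩ circle(D,4.00): a=2.7450, h=1.2104
  candidates: C₊=(2.0611,0.6963) cross=7.937; C₋=(2.3808,-1.7033) cross=-7.937
  mode + wants cross > 0 → take C=(2.0611,0.6963) (cross=7.937)
ex = (C−B)/|BC| = (0.8537,0.5208); ey = (-0.5208,0.8537)
P = B + -3.23·ex + 1.01·ey = (-3.7834,-1.6859)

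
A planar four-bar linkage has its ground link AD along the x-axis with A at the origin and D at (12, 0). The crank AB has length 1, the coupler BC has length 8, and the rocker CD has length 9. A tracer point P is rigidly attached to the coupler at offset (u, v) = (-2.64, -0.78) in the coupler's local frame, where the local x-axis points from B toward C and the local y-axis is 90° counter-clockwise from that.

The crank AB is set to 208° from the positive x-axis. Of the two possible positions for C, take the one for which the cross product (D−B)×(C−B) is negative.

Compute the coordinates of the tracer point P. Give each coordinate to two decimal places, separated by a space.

-3.38 0.70

A=(0,0), D=(12.00,0)
B = A + 1.00·(cos208°, sin208°) = (-0.8829, -0.4695)
|BD| = 12.8915
circle(B,8.00) ∩ circle(D,9.00): a=5.7864, h=5.5243
  candidates: C₊=(4.6984,5.2619) cross=71.216; C₋=(5.1008,-5.7794) cross=-71.216
  mode - wants cross < 0 → take C=(5.1008,-5.7794) (cross=-71.216)
ex = (C−B)/|BC| = (0.7480,-0.6637); ey = (0.6637,0.7480)
P = B + -2.64·ex + -0.78·ey = (-3.3753,0.6994)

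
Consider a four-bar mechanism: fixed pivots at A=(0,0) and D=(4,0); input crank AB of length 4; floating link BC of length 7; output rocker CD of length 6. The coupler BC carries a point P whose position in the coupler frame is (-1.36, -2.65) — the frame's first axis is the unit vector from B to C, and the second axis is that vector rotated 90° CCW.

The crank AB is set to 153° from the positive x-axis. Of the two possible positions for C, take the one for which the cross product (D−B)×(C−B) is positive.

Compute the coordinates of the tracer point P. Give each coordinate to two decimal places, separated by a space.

-3.21 -1.14

A=(0,0), D=(4.00,0)
B = A + 4.00·(cos153°, sin153°) = (-3.5640, 1.8160)
|BD| = 7.7790
circle(B,7.00) ∩ circle(D,6.00): a=4.7251, h=5.1647
  candidates: C₊=(2.2362,5.7349) cross=40.176; C₋=(-0.1752,-4.3090) cross=-40.176
  mode + wants cross > 0 → take C=(2.2362,5.7349) (cross=40.176)
ex = (C−B)/|BC| = (0.8286,0.5598); ey = (-0.5598,0.8286)
P = B + -1.36·ex + -2.65·ey = (-3.2073,-1.1412)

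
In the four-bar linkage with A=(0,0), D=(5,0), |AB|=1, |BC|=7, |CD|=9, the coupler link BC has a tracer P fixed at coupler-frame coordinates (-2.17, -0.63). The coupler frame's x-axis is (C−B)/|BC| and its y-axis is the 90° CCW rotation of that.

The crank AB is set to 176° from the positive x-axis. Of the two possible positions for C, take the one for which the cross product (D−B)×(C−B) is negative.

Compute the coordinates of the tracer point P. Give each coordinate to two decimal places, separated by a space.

-1.70 2.22

A=(0,0), D=(5.00,0)
B = A + 1.00·(cos176°, sin176°) = (-0.9976, 0.0698)
|BD| = 5.9980
circle(B,7.00) ∩ circle(D,9.00): a=0.3314, h=6.9922
  candidates: C₊=(-0.5849,7.0576) cross=41.939; C₋=(-0.7475,-6.9258) cross=-41.939
  mode - wants cross < 0 → take C=(-0.7475,-6.9258) (cross=-41.939)
ex = (C−B)/|BC| = (0.0357,-0.9994); ey = (0.9994,0.0357)
P = B + -2.17·ex + -0.63·ey = (-1.7047,2.2159)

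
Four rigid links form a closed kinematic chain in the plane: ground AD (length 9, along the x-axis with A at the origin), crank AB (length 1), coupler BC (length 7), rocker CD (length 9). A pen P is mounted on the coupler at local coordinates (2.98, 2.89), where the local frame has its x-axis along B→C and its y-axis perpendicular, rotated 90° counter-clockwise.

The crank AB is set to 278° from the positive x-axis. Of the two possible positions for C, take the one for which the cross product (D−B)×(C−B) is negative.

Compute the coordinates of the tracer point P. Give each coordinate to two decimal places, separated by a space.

A=(0,0), D=(9.00,0)
B = A + 1.00·(cos278°, sin278°) = (0.1392, -0.9903)
|BD| = 8.9160
circle(B,7.00) ∩ circle(D,9.00): a=2.6635, h=6.4735
  candidates: C₊=(2.0672,5.7390) cross=57.717; C₋=(3.5051,-7.1279) cross=-57.717
  mode - wants cross < 0 → take C=(3.5051,-7.1279) (cross=-57.717)
ex = (C−B)/|BC| = (0.4809,-0.8768); ey = (0.8768,0.4809)
P = B + 2.98·ex + 2.89·ey = (4.1061,-2.2135)

4.11 -2.21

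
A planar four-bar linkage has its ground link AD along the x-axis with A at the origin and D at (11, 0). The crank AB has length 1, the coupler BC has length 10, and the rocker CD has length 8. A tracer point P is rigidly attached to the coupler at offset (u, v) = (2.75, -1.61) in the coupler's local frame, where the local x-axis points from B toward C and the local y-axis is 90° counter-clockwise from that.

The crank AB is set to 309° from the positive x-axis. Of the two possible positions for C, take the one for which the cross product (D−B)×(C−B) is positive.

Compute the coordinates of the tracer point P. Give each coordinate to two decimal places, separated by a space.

A=(0,0), D=(11.00,0)
B = A + 1.00·(cos309°, sin309°) = (0.6293, -0.7771)
|BD| = 10.3998
circle(B,10.00) ∩ circle(D,8.00): a=6.9307, h=7.2087
  candidates: C₊=(7.0019,6.9293) cross=74.969; C₋=(8.0793,-7.4478) cross=-74.969
  mode + wants cross > 0 → take C=(7.0019,6.9293) (cross=74.969)
ex = (C−B)/|BC| = (0.6373,0.7706); ey = (-0.7706,0.6373)
P = B + 2.75·ex + -1.61·ey = (3.6225,0.3161)

3.62 0.32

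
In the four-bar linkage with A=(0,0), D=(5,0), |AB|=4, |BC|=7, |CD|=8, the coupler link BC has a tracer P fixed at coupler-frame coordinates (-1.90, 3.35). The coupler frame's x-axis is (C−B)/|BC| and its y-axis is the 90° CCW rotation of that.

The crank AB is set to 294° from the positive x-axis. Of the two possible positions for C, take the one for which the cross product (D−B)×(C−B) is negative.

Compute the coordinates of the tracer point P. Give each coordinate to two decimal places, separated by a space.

1.97 0.18

A=(0,0), D=(5.00,0)
B = A + 4.00·(cos294°, sin294°) = (1.6269, -3.6542)
|BD| = 4.9730
circle(B,7.00) ∩ circle(D,8.00): a=0.9783, h=6.9313
  candidates: C₊=(-2.8026,1.7660) cross=34.469; C₋=(7.3837,-7.6366) cross=-34.469
  mode - wants cross < 0 → take C=(7.3837,-7.6366) (cross=-34.469)
ex = (C−B)/|BC| = (0.8224,-0.5689); ey = (0.5689,0.8224)
P = B + -1.90·ex + 3.35·ey = (1.9703,0.1818)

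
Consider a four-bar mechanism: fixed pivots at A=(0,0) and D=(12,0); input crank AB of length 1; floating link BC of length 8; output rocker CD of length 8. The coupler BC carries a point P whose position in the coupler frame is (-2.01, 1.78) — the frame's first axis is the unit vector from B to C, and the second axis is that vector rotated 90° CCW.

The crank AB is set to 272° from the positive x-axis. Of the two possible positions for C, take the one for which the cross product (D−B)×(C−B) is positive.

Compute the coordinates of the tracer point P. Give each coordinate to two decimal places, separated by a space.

-2.64 -1.22

A=(0,0), D=(12.00,0)
B = A + 1.00·(cos272°, sin272°) = (0.0349, -0.9994)
|BD| = 12.0068
circle(B,8.00) ∩ circle(D,8.00): a=6.0034, h=5.2877
  candidates: C₊=(5.5773,4.7696) cross=63.488; C₋=(6.4576,-5.7690) cross=-63.488
  mode + wants cross > 0 → take C=(5.5773,4.7696) (cross=63.488)
ex = (C−B)/|BC| = (0.6928,0.7211); ey = (-0.7211,0.6928)
P = B + -2.01·ex + 1.78·ey = (-2.6412,-1.2157)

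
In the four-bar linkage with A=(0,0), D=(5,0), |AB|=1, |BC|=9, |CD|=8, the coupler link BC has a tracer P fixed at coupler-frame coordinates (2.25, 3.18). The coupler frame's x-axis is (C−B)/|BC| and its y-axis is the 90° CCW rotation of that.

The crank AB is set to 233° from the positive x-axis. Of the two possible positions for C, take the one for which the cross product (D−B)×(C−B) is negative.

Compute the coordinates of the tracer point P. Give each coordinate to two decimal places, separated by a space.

A=(0,0), D=(5.00,0)
B = A + 1.00·(cos233°, sin233°) = (-0.6018, -0.7986)
|BD| = 5.6585
circle(B,9.00) ∩ circle(D,8.00): a=4.3314, h=7.8892
  candidates: C₊=(2.5728,7.6229) cross=44.641; C₋=(4.7997,-7.9975) cross=-44.641
  mode - wants cross < 0 → take C=(4.7997,-7.9975) (cross=-44.641)
ex = (C−B)/|BC| = (0.6002,-0.7999); ey = (0.7999,0.6002)
P = B + 2.25·ex + 3.18·ey = (3.2922,-0.6898)

3.29 -0.69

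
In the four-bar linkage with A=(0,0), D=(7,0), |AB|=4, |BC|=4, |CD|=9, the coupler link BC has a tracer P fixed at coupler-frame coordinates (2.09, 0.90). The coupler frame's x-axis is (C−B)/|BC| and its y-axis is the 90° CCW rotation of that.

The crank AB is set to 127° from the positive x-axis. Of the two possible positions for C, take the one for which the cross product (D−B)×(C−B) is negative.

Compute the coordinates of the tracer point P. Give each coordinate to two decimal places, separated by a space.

A=(0,0), D=(7.00,0)
B = A + 4.00·(cos127°, sin127°) = (-2.4073, 3.1945)
|BD| = 9.9349
circle(B,4.00) ∩ circle(D,9.00): a=1.6961, h=3.6226
  candidates: C₊=(0.3636,6.0794) cross=35.990; C₋=(-1.9660,-0.7810) cross=-35.990
  mode - wants cross < 0 → take C=(-1.9660,-0.7810) (cross=-35.990)
ex = (C−B)/|BC| = (0.1103,-0.9939); ey = (0.9939,0.1103)
P = B + 2.09·ex + 0.90·ey = (-1.2822,1.2166)

-1.28 1.22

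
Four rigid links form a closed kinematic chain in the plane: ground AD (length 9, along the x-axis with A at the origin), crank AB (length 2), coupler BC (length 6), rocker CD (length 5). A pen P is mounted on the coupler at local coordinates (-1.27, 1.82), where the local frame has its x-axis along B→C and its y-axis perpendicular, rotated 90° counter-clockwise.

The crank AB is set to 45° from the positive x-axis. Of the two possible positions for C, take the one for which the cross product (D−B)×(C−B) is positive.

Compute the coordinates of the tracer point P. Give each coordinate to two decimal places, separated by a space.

-0.59 2.36

A=(0,0), D=(9.00,0)
B = A + 2.00·(cos45°, sin45°) = (1.4142, 1.4142)
|BD| = 7.7165
circle(B,6.00) ∩ circle(D,5.00): a=4.5710, h=3.8866
  candidates: C₊=(6.6201,4.3973) cross=29.991; C₋=(5.1955,-3.2443) cross=-29.991
  mode + wants cross > 0 → take C=(6.6201,4.3973) (cross=29.991)
ex = (C−B)/|BC| = (0.8676,0.4972); ey = (-0.4972,0.8676)
P = B + -1.27·ex + 1.82·ey = (-0.5926,2.3619)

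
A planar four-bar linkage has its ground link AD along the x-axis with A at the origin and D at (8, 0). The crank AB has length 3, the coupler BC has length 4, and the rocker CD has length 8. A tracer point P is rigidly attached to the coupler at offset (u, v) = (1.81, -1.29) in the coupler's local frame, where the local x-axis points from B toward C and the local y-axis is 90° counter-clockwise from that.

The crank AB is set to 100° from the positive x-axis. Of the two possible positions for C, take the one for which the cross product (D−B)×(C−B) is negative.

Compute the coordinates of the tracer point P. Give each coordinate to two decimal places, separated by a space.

A=(0,0), D=(8.00,0)
B = A + 3.00·(cos100°, sin100°) = (-0.5209, 2.9544)
|BD| = 9.0186
circle(B,4.00) ∩ circle(D,8.00): a=1.8481, h=3.5475
  candidates: C₊=(2.3873,5.7007) cross=31.993; C₋=(0.0631,-1.0027) cross=-31.993
  mode - wants cross < 0 → take C=(0.0631,-1.0027) (cross=-31.993)
ex = (C−B)/|BC| = (0.1460,-0.9893); ey = (0.9893,0.1460)
P = B + 1.81·ex + -1.29·ey = (-1.5328,0.9755)

-1.53 0.98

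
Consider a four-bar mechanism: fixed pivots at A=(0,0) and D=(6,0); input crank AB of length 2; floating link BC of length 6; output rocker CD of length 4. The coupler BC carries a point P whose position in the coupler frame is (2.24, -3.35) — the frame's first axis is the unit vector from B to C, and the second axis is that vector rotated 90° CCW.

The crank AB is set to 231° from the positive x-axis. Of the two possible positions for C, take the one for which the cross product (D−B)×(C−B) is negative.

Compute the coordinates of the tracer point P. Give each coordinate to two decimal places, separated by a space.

-0.33 -5.48

A=(0,0), D=(6.00,0)
B = A + 2.00·(cos231°, sin231°) = (-1.2586, -1.5543)
|BD| = 7.4232
circle(B,6.00) ∩ circle(D,4.00): a=5.0587, h=3.2263
  candidates: C₊=(3.0124,2.6598) cross=23.950; C₋=(4.3635,-3.6499) cross=-23.950
  mode - wants cross < 0 → take C=(4.3635,-3.6499) (cross=-23.950)
ex = (C−B)/|BC| = (0.9370,-0.3493); ey = (0.3493,0.9370)
P = B + 2.24·ex + -3.35·ey = (-0.3298,-5.4757)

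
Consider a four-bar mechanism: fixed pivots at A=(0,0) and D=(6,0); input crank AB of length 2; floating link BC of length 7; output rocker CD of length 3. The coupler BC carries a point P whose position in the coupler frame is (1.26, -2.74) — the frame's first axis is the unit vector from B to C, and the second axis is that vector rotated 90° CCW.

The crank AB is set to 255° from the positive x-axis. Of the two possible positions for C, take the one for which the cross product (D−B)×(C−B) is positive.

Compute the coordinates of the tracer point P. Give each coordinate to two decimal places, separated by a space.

A=(0,0), D=(6.00,0)
B = A + 2.00·(cos255°, sin255°) = (-0.5176, -1.9319)
|BD| = 6.7979
circle(B,7.00) ∩ circle(D,3.00): a=6.3410, h=2.9650
  candidates: C₊=(4.7194,2.7129) cross=20.156; C₋=(6.4046,-2.9726) cross=-20.156
  mode + wants cross > 0 → take C=(4.7194,2.7129) (cross=20.156)
ex = (C−B)/|BC| = (0.7481,0.6635); ey = (-0.6635,0.7481)
P = B + 1.26·ex + -2.74·ey = (2.2431,-3.1457)

2.24 -3.15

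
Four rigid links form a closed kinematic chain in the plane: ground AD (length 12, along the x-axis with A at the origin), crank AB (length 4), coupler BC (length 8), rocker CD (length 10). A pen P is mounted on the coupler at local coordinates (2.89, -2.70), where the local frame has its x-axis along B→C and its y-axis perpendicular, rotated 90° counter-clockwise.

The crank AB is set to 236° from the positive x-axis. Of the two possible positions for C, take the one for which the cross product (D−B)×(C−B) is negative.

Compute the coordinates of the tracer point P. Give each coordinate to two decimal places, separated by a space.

-0.92 -7.04

A=(0,0), D=(12.00,0)
B = A + 4.00·(cos236°, sin236°) = (-2.2368, -3.3162)
|BD| = 14.6179
circle(B,8.00) ∩ circle(D,10.00): a=6.0776, h=5.2022
  candidates: C₊=(2.5022,3.1292) cross=76.045; C₋=(4.8625,-7.0040) cross=-76.045
  mode - wants cross < 0 → take C=(4.8625,-7.0040) (cross=-76.045)
ex = (C−B)/|BC| = (0.8874,-0.4610); ey = (0.4610,0.8874)
P = B + 2.89·ex + -2.70·ey = (-0.9168,-7.0444)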